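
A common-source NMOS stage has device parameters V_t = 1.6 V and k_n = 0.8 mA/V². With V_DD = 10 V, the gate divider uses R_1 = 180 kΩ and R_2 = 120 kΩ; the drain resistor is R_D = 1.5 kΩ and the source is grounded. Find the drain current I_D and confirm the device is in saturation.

V_G = V_DD·R_2/(R_1+R_2) = 10×120/300 = 4 V. With the source grounded, V_GS = V_G = 4 V.
Assume saturation: I_D = (k_n/2)(V_GS − V_t)² = (0.8/2)×(4 − 1.6)² = 0.4×2.4² = 2.3 mA.
V_DS = V_DD − I_D·R_D = 10 − 2.3×1.5 = 6.54 V.
Saturation requires V_DS ≥ V_GS − V_t = 2.4 V; 6.54 ≥ 2.4 ✓.

I_D ≈ 2.3 mA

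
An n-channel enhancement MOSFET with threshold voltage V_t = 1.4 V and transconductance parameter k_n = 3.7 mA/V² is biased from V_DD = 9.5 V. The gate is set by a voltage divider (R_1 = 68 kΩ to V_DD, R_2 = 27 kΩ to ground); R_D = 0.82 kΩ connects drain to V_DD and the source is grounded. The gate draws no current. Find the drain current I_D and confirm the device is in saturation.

I_D ≈ 3.1 mA

V_G = V_DD·R_2/(R_1+R_2) = 9.5×27/95 = 2.7 V. With the source grounded, V_GS = V_G = 2.7 V.
Assume saturation: I_D = (k_n/2)(V_GS − V_t)² = (3.7/2)×(2.7 − 1.4)² = 1.85×1.3² = 3.13 mA.
V_DS = V_DD − I_D·R_D = 9.5 − 3.13×0.82 = 6.94 V.
Saturation requires V_DS ≥ V_GS − V_t = 1.3 V; 6.94 ≥ 1.3 ✓.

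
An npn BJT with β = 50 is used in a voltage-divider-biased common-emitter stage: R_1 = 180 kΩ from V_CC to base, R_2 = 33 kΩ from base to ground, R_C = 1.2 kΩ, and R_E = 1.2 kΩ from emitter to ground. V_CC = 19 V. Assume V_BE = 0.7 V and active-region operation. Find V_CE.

V_CE ≈ 16 V

Thevenize the base divider: V_Th = V_CC·R_2/(R_1+R_2) = 19×33/213 = 2.94 V, R_Th = R_1‖R_2 = 27.9 kΩ.
Base-emitter loop: V_Th = I_B·R_Th + V_BE + (β+1)I_B·R_E, so I_B = (2.94 − 0.7) / (27.9 + 51×1.2) = 0.0252 mA.
I_C = β·I_B = 50×0.0252 = 1.26 mA, and I_E = (β+1)I_B = 1.28 mA.
V_CE = V_CC − I_C·R_C − I_E·R_E = 19 − 1.26×1.2 − 1.28×1.2 = 15.9 V.
V_CE = 15.9 V > 0.2 V confirms active-region operation.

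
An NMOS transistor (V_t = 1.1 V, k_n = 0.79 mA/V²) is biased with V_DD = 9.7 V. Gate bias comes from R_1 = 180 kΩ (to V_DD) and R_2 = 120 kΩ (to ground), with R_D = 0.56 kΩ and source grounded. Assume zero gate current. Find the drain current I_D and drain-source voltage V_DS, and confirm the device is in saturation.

V_G = V_DD·R_2/(R_1+R_2) = 9.7×120/300 = 3.88 V. With the source grounded, V_GS = V_G = 3.88 V.
Assume saturation: I_D = (k_n/2)(V_GS − V_t)² = (0.79/2)×(3.88 − 1.1)² = 0.395×2.78² = 3.05 mA.
V_DS = V_DD − I_D·R_D = 9.7 − 3.05×0.56 = 7.99 V.
Saturation requires V_DS ≥ V_GS − V_t = 2.78 V; 7.99 ≥ 2.78 ✓.

I_D ≈ 3.1 mA, V_DS ≈ 8 V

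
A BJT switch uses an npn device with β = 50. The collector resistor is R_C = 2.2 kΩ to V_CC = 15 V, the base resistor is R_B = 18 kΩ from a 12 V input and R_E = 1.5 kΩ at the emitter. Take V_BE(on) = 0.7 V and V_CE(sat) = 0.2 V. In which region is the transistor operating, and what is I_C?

saturation; I_C ≈ 3.9 mA

Assume active: I_B = (12 − 0.7)/(18 + 51×1.5) = 0.12 mA, I_C = β·I_B = 5.98 mA.
Then V_CE = 15 − 5.98×2.2 − 6.1×1.5 = -7.3 V < 0.2 V — the active assumption fails.
Re-solve with V_CE = 0.2 V. KCL at the emitter: V_E/R_E = (V_BB−0.7−V_E)/R_B + (V_CC−0.2−V_E)/R_C, giving V_E = 6.25 V.
I_C = (V_CC − 0.2 − V_E)/R_C = (14.8 − 6.25)/2.2 = 3.89 mA.
Check: I_B = (11.3 − 6.25)/18 = 0.281 mA, and β·I_B = 14 mA > I_C, confirming saturation.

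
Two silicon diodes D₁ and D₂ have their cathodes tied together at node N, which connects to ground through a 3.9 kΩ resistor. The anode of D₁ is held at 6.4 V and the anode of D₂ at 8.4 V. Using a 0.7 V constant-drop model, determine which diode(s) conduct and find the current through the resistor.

Assume both conduct. Then node N would need to be at both 6.4−0.7 = 5.7 V and 8.4−0.7 = 7.7 V, which is impossible.
Assume only D₂ conducts: V_N = 8.4 − 0.7 = 7.7 V, so I_R = 7.7/3.9 = 1.97 mA.
Check D₁: its anode-to-cathode voltage is 6.4 − 7.7 = -1.3 V < 0.7 V, so it is off. The assumption is consistent.

Only D₂ conducts; I_R ≈ 2 mA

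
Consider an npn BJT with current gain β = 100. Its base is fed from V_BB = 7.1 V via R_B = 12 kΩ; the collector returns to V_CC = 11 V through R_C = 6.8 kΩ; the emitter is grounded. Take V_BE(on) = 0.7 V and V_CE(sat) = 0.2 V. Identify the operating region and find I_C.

Assume active: I_B = (7.1 − 0.7)/12 = 0.533 mA, giving I_C = β·I_B = 53.3 mA.
But then V_CE = 11 − 53.3×6.8 = -352 V < V_CE(sat) = 0.2 V — impossible in the active region.
So the transistor is saturated. With V_CE = 0.2 V, I_C = (V_CC − 0.2)/R_C = 10.8/6.8 = 1.59 mA.
Check: β·I_B = 53.3 mA > I_C = 1.59 mA, confirming saturation.

saturation; I_C ≈ 1.6 mA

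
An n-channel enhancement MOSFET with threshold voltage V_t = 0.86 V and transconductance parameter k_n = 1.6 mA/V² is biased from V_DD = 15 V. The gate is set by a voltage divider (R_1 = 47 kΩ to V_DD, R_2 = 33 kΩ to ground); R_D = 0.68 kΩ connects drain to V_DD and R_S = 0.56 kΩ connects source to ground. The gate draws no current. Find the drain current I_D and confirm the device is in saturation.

I_D ≈ 5 mA

V_G = V_DD·R_2/(R_1+R_2) = 15×33/80 = 6.19 V.
Assume saturation: I_D = (k_n/2)(V_GS − V_t)² with V_GS = V_G − I_D·R_S = 6.19 − 0.56·I_D.
Substituting gives 0.251·I_D² − 5.77·I_D + 22.7 = 0, with roots I_D = 5.03 or 18 mA.
The root I_D = 18 mA gives V_GS = -3.88 V ≤ V_t, so take I_D = 5.03 mA.
Then V_GS = 3.37 V and V_DS = V_DD − I_D(R_D+R_S) = 15 − 5.03×1.24 = 8.76 V.
Saturation requires V_DS ≥ V_GS − V_t = 2.51 V; 8.76 ≥ 2.51 ✓.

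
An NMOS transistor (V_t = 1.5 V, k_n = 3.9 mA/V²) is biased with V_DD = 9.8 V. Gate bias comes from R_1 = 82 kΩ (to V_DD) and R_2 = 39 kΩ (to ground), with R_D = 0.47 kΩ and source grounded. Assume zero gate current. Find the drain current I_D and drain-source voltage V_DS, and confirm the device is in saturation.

I_D ≈ 5.4 mA, V_DS ≈ 7.3 V

V_G = V_DD·R_2/(R_1+R_2) = 9.8×39/121 = 3.16 V. With the source grounded, V_GS = V_G = 3.16 V.
Assume saturation: I_D = (k_n/2)(V_GS − V_t)² = (3.9/2)×(3.16 − 1.5)² = 1.95×1.66² = 5.36 mA.
V_DS = V_DD − I_D·R_D = 9.8 − 5.36×0.47 = 7.28 V.
Saturation requires V_DS ≥ V_GS − V_t = 1.66 V; 7.28 ≥ 1.66 ✓.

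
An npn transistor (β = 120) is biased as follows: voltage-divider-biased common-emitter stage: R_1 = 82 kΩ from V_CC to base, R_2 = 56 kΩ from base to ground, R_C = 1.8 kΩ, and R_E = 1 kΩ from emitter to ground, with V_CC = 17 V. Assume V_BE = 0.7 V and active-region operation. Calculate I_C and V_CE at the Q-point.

I_C ≈ 4.8 mA, V_CE ≈ 3.5 V

Thevenize the base divider: V_Th = V_CC·R_2/(R_1+R_2) = 17×56/138 = 6.9 V, R_Th = R_1‖R_2 = 33.3 kΩ.
Base-emitter loop: V_Th = I_B·R_Th + V_BE + (β+1)I_B·R_E, so I_B = (6.9 − 0.7) / (33.3 + 121×1) = 0.0402 mA.
I_C = β·I_B = 120×0.0402 = 4.82 mA, and I_E = (β+1)I_B = 4.86 mA.
V_CE = V_CC − I_C·R_C − I_E·R_E = 17 − 4.82×1.8 − 4.86×1 = 3.46 V.
V_CE = 3.46 V > 0.2 V confirms active-region operation.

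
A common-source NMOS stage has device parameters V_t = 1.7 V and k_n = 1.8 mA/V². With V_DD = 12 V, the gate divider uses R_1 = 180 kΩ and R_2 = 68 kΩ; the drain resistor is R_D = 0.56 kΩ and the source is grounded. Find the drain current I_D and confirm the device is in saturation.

I_D ≈ 2.3 mA

V_G = V_DD·R_2/(R_1+R_2) = 12×68/248 = 3.29 V. With the source grounded, V_GS = V_G = 3.29 V.
Assume saturation: I_D = (k_n/2)(V_GS − V_t)² = (1.8/2)×(3.29 − 1.7)² = 0.9×1.59² = 2.28 mA.
V_DS = V_DD − I_D·R_D = 12 − 2.28×0.56 = 10.7 V.
Saturation requires V_DS ≥ V_GS − V_t = 1.59 V; 10.7 ≥ 1.59 ✓.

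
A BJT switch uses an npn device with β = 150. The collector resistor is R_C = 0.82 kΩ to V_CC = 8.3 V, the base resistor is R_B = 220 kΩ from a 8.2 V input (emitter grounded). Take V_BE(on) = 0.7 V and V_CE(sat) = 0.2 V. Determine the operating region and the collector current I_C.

active; I_C ≈ 5.1 mA

Assume active. Base-emitter loop: I_B = (V_BB − V_BE)/R_B = (8.2 − 0.7)/220 = 0.0341 mA.
I_C = β·I_B = 150×0.0341 = 5.11 mA.
V_CE = V_CC − I_C·R_C = 8.3 − 5.11×0.82 = 4.11 V > V_CE(sat), so the active-region assumption holds.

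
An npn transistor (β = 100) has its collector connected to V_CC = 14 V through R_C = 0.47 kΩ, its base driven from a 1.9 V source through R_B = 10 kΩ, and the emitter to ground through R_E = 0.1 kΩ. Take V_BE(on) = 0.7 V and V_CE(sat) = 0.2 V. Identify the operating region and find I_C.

Assume active. Base-emitter loop: I_B = (V_BB − V_BE)/(R_B + (β+1)R_E) = (1.9 − 0.7)/(10 + 101×0.1) = 0.0597 mA.
I_C = β·I_B = 100×0.0597 = 5.97 mA.
V_CE = V_CC − I_C·R_C − I_E·R_E = 14 − 5.97×0.47 − 6.03×0.1 = 10.6 V > V_CE(sat), so the active-region assumption holds.

active; I_C ≈ 6 mA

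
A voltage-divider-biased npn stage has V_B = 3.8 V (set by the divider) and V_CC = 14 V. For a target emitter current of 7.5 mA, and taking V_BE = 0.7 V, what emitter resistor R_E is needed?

R_E ≈ 0.41 kΩ

V_E = V_B − V_BE = 3.8 − 0.7 = 3.1 V.
R_E = V_E / I_E = 3.1 / 7.5 = 0.413 kΩ.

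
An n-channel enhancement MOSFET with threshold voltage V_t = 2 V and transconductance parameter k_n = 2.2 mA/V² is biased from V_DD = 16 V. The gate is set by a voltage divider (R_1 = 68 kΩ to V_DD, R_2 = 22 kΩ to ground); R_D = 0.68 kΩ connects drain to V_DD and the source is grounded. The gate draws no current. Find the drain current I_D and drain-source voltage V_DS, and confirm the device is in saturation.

V_G = V_DD·R_2/(R_1+R_2) = 16×22/90 = 3.91 V. With the source grounded, V_GS = V_G = 3.91 V.
Assume saturation: I_D = (k_n/2)(V_GS − V_t)² = (2.2/2)×(3.91 − 2)² = 1.1×1.91² = 4.02 mA.
V_DS = V_DD − I_D·R_D = 16 − 4.02×0.68 = 13.3 V.
Saturation requires V_DS ≥ V_GS − V_t = 1.91 V; 13.3 ≥ 1.91 ✓.

I_D ≈ 4 mA, V_DS ≈ 13 V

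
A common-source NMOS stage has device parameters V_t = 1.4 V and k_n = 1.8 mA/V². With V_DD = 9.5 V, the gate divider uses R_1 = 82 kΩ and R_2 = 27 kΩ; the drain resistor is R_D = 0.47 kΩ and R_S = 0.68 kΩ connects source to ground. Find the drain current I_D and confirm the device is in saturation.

V_G = V_DD·R_2/(R_1+R_2) = 9.5×27/109 = 2.35 V.
Assume saturation: I_D = (k_n/2)(V_GS − V_t)² with V_GS = V_G − I_D·R_S = 2.35 − 0.68·I_D.
Substituting gives 0.416·I_D² − 2.17·I_D + 0.818 = 0, with roots I_D = 0.41 or 4.8 mA.
The root I_D = 4.8 mA gives V_GS = -0.909 V ≤ V_t, so take I_D = 0.41 mA.
Then V_GS = 2.07 V and V_DS = V_DD − I_D(R_D+R_S) = 9.5 − 0.41×1.15 = 9.03 V.
Saturation requires V_DS ≥ V_GS − V_t = 0.675 V; 9.03 ≥ 0.675 ✓.

I_D ≈ 0.41 mA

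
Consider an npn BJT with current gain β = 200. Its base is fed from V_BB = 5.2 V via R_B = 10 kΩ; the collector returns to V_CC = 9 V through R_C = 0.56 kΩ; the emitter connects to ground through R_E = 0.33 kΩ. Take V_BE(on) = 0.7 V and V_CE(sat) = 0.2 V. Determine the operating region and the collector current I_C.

Assume active: I_B = (5.2 − 0.7)/(10 + 201×0.33) = 0.059 mA, I_C = β·I_B = 11.8 mA.
Then V_CE = 9 − 11.8×0.56 − 11.8×0.33 = -1.51 V < 0.2 V — the active assumption fails.
Re-solve with V_CE = 0.2 V. KCL at the emitter: V_E/R_E = (V_BB−0.7−V_E)/R_B + (V_CC−0.2−V_E)/R_C, giving V_E = 3.29 V.
I_C = (V_CC − 0.2 − V_E)/R_C = (8.8 − 3.29)/0.56 = 9.84 mA.
Check: I_B = (4.5 − 3.29)/10 = 0.121 mA, and β·I_B = 24.2 mA > I_C, confirming saturation.

saturation; I_C ≈ 9.8 mA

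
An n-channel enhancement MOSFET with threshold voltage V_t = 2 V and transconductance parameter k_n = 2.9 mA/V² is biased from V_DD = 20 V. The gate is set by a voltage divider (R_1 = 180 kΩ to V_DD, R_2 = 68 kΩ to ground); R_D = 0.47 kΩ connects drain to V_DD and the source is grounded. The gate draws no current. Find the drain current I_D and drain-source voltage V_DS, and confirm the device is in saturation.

I_D ≈ 18 mA, V_DS ≈ 12 V

V_G = V_DD·R_2/(R_1+R_2) = 20×68/248 = 5.48 V. With the source grounded, V_GS = V_G = 5.48 V.
Assume saturation: I_D = (k_n/2)(V_GS − V_t)² = (2.9/2)×(5.48 − 2)² = 1.45×3.48² = 17.6 mA.
V_DS = V_DD − I_D·R_D = 20 − 17.6×0.47 = 11.7 V.
Saturation requires V_DS ≥ V_GS − V_t = 3.48 V; 11.7 ≥ 3.48 ✓.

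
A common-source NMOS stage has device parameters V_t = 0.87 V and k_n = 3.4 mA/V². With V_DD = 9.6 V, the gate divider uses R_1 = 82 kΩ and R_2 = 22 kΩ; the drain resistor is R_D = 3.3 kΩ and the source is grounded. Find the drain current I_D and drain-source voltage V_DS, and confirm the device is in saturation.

V_G = V_DD·R_2/(R_1+R_2) = 9.6×22/104 = 2.03 V. With the source grounded, V_GS = V_G = 2.03 V.
Assume saturation: I_D = (k_n/2)(V_GS − V_t)² = (3.4/2)×(2.03 − 0.87)² = 1.7×1.16² = 2.29 mA.
V_DS = V_DD − I_D·R_D = 9.6 − 2.29×3.3 = 2.04 V.
Saturation requires V_DS ≥ V_GS − V_t = 1.16 V; 2.04 ≥ 1.16 ✓.

I_D ≈ 2.3 mA, V_DS ≈ 2 V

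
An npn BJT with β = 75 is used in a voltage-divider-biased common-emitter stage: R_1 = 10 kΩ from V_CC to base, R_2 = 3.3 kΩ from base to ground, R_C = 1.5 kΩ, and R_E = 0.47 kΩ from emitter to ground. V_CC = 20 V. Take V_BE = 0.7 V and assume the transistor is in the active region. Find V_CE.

Thevenize the base divider: V_Th = V_CC·R_2/(R_1+R_2) = 20×3.3/13.3 = 4.96 V, R_Th = R_1‖R_2 = 2.48 kΩ.
Base-emitter loop: V_Th = I_B·R_Th + V_BE + (β+1)I_B·R_E, so I_B = (4.96 − 0.7) / (2.48 + 76×0.47) = 0.112 mA.
I_C = β·I_B = 75×0.112 = 8.37 mA, and I_E = (β+1)I_B = 8.48 mA.
V_CE = V_CC − I_C·R_C − I_E·R_E = 20 − 8.37×1.5 − 8.48×0.47 = 3.46 V.
V_CE = 3.46 V > 0.2 V confirms active-region operation.

V_CE ≈ 3.5 V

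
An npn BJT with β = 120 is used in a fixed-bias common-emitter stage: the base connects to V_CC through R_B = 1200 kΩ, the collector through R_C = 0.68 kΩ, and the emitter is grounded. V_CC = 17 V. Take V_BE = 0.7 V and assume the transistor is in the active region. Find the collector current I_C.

Base loop: V_CC = I_B·R_B + V_BE, so I_B = (17 − 0.7)/1200 kΩ = 0.0136 mA.
In the active region I_C = β·I_B = 120 × 0.0136 = 1.63 mA.
Collector loop: V_CE = V_CC − I_C·R_C = 17 − 1.63×0.68 = 15.9 V.
Since V_CE = 15.9 V > V_CE(sat) ≈ 0.2 V, the transistor is in the active region as assumed.

I_C ≈ 1.6 mA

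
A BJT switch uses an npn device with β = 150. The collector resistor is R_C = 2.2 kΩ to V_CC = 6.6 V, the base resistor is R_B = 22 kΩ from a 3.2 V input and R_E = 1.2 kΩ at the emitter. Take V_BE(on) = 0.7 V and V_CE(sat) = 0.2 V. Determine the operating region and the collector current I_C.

active; I_C ≈ 1.8 mA

Assume active. Base-emitter loop: I_B = (V_BB − V_BE)/(R_B + (β+1)R_E) = (3.2 − 0.7)/(22 + 151×1.2) = 0.0123 mA.
I_C = β·I_B = 150×0.0123 = 1.85 mA.
V_CE = V_CC − I_C·R_C − I_E·R_E = 6.6 − 1.85×2.2 − 1.86×1.2 = 0.311 V > V_CE(sat), so the active-region assumption holds.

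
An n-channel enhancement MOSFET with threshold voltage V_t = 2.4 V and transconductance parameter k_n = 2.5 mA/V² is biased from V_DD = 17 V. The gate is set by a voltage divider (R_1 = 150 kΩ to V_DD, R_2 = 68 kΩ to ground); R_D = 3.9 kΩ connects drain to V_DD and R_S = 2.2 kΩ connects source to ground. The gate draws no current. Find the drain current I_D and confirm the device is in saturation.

I_D ≈ 0.93 mA

V_G = V_DD·R_2/(R_1+R_2) = 17×68/218 = 5.3 V.
Assume saturation: I_D = (k_n/2)(V_GS − V_t)² with V_GS = V_G − I_D·R_S = 5.3 − 2.2·I_D.
Substituting gives 6.05·I_D² − 17·I_D + 10.5 = 0, with roots I_D = 0.928 or 1.88 mA.
The root I_D = 1.88 mA gives V_GS = 1.17 V ≤ V_t, so take I_D = 0.928 mA.
Then V_GS = 3.26 V and V_DS = V_DD − I_D(R_D+R_S) = 17 − 0.928×6.1 = 11.3 V.
Saturation requires V_DS ≥ V_GS − V_t = 0.862 V; 11.3 ≥ 0.862 ✓.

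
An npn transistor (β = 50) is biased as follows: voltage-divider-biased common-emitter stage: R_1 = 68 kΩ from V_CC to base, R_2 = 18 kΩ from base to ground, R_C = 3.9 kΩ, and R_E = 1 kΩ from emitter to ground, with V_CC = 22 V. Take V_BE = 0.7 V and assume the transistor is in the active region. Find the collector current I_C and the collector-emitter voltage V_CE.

Thevenize the base divider: V_Th = V_CC·R_2/(R_1+R_2) = 22×18/86 = 4.6 V, R_Th = R_1‖R_2 = 14.2 kΩ.
Base-emitter loop: V_Th = I_B·R_Th + V_BE + (β+1)I_B·R_E, so I_B = (4.6 − 0.7) / (14.2 + 51×1) = 0.0599 mA.
I_C = β·I_B = 50×0.0599 = 2.99 mA, and I_E = (β+1)I_B = 3.05 mA.
V_CE = V_CC − I_C·R_C − I_E·R_E = 22 − 2.99×3.9 − 3.05×1 = 7.28 V.
V_CE = 7.28 V > 0.2 V confirms active-region operation.

I_C ≈ 3 mA, V_CE ≈ 7.3 V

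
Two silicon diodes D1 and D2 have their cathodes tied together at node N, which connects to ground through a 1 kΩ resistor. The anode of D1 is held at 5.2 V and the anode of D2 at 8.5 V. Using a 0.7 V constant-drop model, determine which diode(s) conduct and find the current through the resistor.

Assume both conduct. Then node N would need to be at both 5.2−0.7 = 4.5 V and 8.5−0.7 = 7.8 V, which is impossible.
Assume only D2 conducts: V_N = 8.5 − 0.7 = 7.8 V, so I_R = 7.8/1 = 7.8 mA.
Check D1: its anode-to-cathode voltage is 5.2 − 7.8 = -2.6 V < 0.7 V, so it is off. The assumption is consistent.

Only D2 conducts; I_R ≈ 7.8 mA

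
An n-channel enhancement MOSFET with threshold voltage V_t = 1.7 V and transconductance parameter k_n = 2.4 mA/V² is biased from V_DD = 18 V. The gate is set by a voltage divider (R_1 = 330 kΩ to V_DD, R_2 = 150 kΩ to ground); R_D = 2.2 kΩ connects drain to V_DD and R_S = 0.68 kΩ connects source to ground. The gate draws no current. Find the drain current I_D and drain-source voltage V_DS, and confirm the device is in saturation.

I_D ≈ 3.3 mA, V_DS ≈ 8.4 V

V_G = V_DD·R_2/(R_1+R_2) = 18×150/480 = 5.62 V.
Assume saturation: I_D = (k_n/2)(V_GS − V_t)² with V_GS = V_G − I_D·R_S = 5.62 − 0.68·I_D.
Substituting gives 0.555·I_D² − 7.41·I_D + 18.5 = 0, with roots I_D = 3.32 or 10 mA.
The root I_D = 10 mA gives V_GS = -1.19 V ≤ V_t, so take I_D = 3.32 mA.
Then V_GS = 3.36 V and V_DS = V_DD − I_D(R_D+R_S) = 18 − 3.32×2.88 = 8.43 V.
Saturation requires V_DS ≥ V_GS − V_t = 1.66 V; 8.43 ≥ 1.66 ✓.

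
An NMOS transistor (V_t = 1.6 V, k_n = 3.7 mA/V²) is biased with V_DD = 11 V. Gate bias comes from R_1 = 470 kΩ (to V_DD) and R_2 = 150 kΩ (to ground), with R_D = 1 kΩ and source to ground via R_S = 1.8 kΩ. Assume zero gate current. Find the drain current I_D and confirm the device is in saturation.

V_G = V_DD·R_2/(R_1+R_2) = 11×150/620 = 2.66 V.
Assume saturation: I_D = (k_n/2)(V_GS − V_t)² with V_GS = V_G − I_D·R_S = 2.66 − 1.8·I_D.
Substituting gives 5.99·I_D² − 8.07·I_D + 2.08 = 0, with roots I_D = 0.348 or 0.998 mA.
The root I_D = 0.998 mA gives V_GS = 0.866 V ≤ V_t, so take I_D = 0.348 mA.
Then V_GS = 2.03 V and V_DS = V_DD − I_D(R_D+R_S) = 11 − 0.348×2.8 = 10 V.
Saturation requires V_DS ≥ V_GS − V_t = 0.434 V; 10 ≥ 0.434 ✓.

I_D ≈ 0.35 mA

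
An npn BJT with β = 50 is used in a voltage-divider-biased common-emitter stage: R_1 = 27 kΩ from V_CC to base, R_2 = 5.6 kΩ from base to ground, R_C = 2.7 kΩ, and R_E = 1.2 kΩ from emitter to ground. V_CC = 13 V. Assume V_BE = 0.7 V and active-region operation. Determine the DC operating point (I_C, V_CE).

I_C ≈ 1.2 mA, V_CE ≈ 8.4 V

Thevenize the base divider: V_Th = V_CC·R_2/(R_1+R_2) = 13×5.6/32.6 = 2.23 V, R_Th = R_1‖R_2 = 4.64 kΩ.
Base-emitter loop: V_Th = I_B·R_Th + V_BE + (β+1)I_B·R_E, so I_B = (2.23 − 0.7) / (4.64 + 51×1.2) = 0.0233 mA.
I_C = β·I_B = 50×0.0233 = 1.16 mA, and I_E = (β+1)I_B = 1.19 mA.
V_CE = V_CC − I_C·R_C − I_E·R_E = 13 − 1.16×2.7 − 1.19×1.2 = 8.43 V.
V_CE = 8.43 V > 0.2 V confirms active-region operation.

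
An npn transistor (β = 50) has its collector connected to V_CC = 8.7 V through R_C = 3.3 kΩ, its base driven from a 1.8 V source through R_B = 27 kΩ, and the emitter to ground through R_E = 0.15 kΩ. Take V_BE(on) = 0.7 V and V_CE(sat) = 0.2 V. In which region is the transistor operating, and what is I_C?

active; I_C ≈ 1.6 mA

Assume active. Base-emitter loop: I_B = (V_BB − V_BE)/(R_B + (β+1)R_E) = (1.8 − 0.7)/(27 + 51×0.15) = 0.0317 mA.
I_C = β·I_B = 50×0.0317 = 1.59 mA.
V_CE = V_CC − I_C·R_C − I_E·R_E = 8.7 − 1.59×3.3 − 1.62×0.15 = 3.22 V > V_CE(sat), so the active-region assumption holds.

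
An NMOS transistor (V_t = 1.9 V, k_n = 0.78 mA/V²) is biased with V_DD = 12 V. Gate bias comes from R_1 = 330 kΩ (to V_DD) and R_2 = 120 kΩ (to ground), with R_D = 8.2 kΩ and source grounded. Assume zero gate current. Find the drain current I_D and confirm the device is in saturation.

V_G = V_DD·R_2/(R_1+R_2) = 12×120/450 = 3.2 V. With the source grounded, V_GS = V_G = 3.2 V.
Assume saturation: I_D = (k_n/2)(V_GS − V_t)² = (0.78/2)×(3.2 − 1.9)² = 0.39×1.3² = 0.659 mA.
V_DS = V_DD − I_D·R_D = 12 − 0.659×8.2 = 6.6 V.
Saturation requires V_DS ≥ V_GS − V_t = 1.3 V; 6.6 ≥ 1.3 ✓.

I_D ≈ 0.66 mA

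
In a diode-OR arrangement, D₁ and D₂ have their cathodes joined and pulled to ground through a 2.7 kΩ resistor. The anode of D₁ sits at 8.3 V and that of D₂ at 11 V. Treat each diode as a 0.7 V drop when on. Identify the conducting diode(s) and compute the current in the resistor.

Assume both conduct. Then node N would need to be at both 8.3−0.7 = 7.6 V and 11−0.7 = 10.3 V, which is impossible.
Assume only D₂ conducts: V_N = 11 − 0.7 = 10.3 V, so I_R = 10.3/2.7 = 3.81 mA.
Check D₁: its anode-to-cathode voltage is 8.3 − 10.3 = -2 V < 0.7 V, so it is off. The assumption is consistent.

Only D₂ conducts; I_R ≈ 3.8 mA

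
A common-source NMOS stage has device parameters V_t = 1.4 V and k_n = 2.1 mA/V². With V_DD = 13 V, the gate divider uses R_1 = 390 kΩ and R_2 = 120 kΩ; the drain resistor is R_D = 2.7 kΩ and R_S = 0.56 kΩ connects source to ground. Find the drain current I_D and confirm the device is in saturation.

I_D ≈ 1.1 mA

V_G = V_DD·R_2/(R_1+R_2) = 13×120/510 = 3.06 V.
Assume saturation: I_D = (k_n/2)(V_GS − V_t)² with V_GS = V_G − I_D·R_S = 3.06 − 0.56·I_D.
Substituting gives 0.329·I_D² − 2.95·I_D + 2.89 = 0, with roots I_D = 1.12 or 7.84 mA.
The root I_D = 7.84 mA gives V_GS = -1.33 V ≤ V_t, so take I_D = 1.12 mA.
Then V_GS = 2.43 V and V_DS = V_DD − I_D(R_D+R_S) = 13 − 1.12×3.26 = 9.35 V.
Saturation requires V_DS ≥ V_GS − V_t = 1.03 V; 9.35 ≥ 1.03 ✓.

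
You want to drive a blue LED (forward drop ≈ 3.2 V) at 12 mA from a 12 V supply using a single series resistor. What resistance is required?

The resistor drops V_S − V_D = 12 − 3.2 = 8.8 V at 12 mA.
R = 8.8 V / 12 mA = 0.733 kΩ.

R ≈ 0.73 kΩ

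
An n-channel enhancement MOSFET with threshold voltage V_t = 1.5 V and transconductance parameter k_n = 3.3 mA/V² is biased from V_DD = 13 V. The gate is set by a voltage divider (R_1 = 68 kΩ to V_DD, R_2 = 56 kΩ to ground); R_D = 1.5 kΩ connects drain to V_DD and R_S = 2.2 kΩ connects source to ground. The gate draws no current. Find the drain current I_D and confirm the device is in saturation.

I_D ≈ 1.5 mA

V_G = V_DD·R_2/(R_1+R_2) = 13×56/124 = 5.87 V.
Assume saturation: I_D = (k_n/2)(V_GS − V_t)² with V_GS = V_G − I_D·R_S = 5.87 − 2.2·I_D.
Substituting gives 7.99·I_D² − 32.7·I_D + 31.5 = 0, with roots I_D = 1.55 or 2.55 mA.
The root I_D = 2.55 mA gives V_GS = 0.256 V ≤ V_t, so take I_D = 1.55 mA.
Then V_GS = 2.47 V and V_DS = V_DD − I_D(R_D+R_S) = 13 − 1.55×3.7 = 7.28 V.
Saturation requires V_DS ≥ V_GS − V_t = 0.968 V; 7.28 ≥ 0.968 ✓.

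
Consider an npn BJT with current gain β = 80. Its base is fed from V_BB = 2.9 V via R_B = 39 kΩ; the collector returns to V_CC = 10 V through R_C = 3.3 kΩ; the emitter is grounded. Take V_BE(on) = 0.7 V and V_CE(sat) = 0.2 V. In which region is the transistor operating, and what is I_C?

saturation; I_C ≈ 3 mA

Assume active: I_B = (2.9 − 0.7)/39 = 0.0564 mA, giving I_C = β·I_B = 4.51 mA.
But then V_CE = 10 − 4.51×3.3 = -4.89 V < V_CE(sat) = 0.2 V — impossible in the active region.
So the transistor is saturated. With V_CE = 0.2 V, I_C = (V_CC − 0.2)/R_C = 9.8/3.3 = 2.97 mA.
Check: β·I_B = 4.51 mA > I_C = 2.97 mA, confirming saturation.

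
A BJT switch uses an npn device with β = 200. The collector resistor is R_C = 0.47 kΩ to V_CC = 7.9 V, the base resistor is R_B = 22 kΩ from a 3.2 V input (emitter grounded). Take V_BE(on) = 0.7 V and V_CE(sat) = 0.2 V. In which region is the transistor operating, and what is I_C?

Assume active: I_B = (3.2 − 0.7)/22 = 0.114 mA, giving I_C = β·I_B = 22.7 mA.
But then V_CE = 7.9 − 22.7×0.47 = -2.78 V < V_CE(sat) = 0.2 V — impossible in the active region.
So the transistor is saturated. With V_CE = 0.2 V, I_C = (V_CC − 0.2)/R_C = 7.7/0.47 = 16.4 mA.
Check: β·I_B = 22.7 mA > I_C = 16.4 mA, confirming saturation.

saturation; I_C ≈ 16 mA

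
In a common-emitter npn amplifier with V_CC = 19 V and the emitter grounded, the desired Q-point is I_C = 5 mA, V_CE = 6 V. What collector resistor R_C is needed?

R_C ≈ 2.6 kΩ

Collector loop: V_CC = I_C·R_C + V_CE.
R_C = (V_CC − V_CE)/I_C = (19 − 6)/5 = 2.6 kΩ.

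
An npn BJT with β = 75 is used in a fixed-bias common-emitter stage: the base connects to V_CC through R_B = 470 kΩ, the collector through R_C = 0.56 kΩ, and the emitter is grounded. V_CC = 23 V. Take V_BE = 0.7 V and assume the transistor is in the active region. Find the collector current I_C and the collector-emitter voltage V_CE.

I_C ≈ 3.6 mA, V_CE ≈ 21 V

Base loop: V_CC = I_B·R_B + V_BE, so I_B = (23 − 0.7)/470 kΩ = 0.0474 mA.
In the active region I_C = β·I_B = 75 × 0.0474 = 3.56 mA.
Collector loop: V_CE = V_CC − I_C·R_C = 23 − 3.56×0.56 = 21 V.
Since V_CE = 21 V > V_CE(sat) ≈ 0.2 V, the transistor is in the active region as assumed.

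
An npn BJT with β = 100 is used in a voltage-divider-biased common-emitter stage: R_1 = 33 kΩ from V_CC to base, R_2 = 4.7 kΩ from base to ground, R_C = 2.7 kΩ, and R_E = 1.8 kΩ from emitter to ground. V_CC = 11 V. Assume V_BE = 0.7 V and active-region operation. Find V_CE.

V_CE ≈ 9.4 V

Thevenize the base divider: V_Th = V_CC·R_2/(R_1+R_2) = 11×4.7/37.7 = 1.37 V, R_Th = R_1‖R_2 = 4.11 kΩ.
Base-emitter loop: V_Th = I_B·R_Th + V_BE + (β+1)I_B·R_E, so I_B = (1.37 − 0.7) / (4.11 + 101×1.8) = 0.00361 mA.
I_C = β·I_B = 100×0.00361 = 0.361 mA, and I_E = (β+1)I_B = 0.365 mA.
V_CE = V_CC − I_C·R_C − I_E·R_E = 11 − 0.361×2.7 − 0.365×1.8 = 9.37 V.
V_CE = 9.37 V > 0.2 V confirms active-region operation.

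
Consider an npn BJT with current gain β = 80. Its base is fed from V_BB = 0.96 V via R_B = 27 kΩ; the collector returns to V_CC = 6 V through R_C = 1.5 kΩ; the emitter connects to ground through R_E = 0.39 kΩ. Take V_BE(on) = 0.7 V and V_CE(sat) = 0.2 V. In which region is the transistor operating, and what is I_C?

active; I_C ≈ 0.36 mA

Assume active. Base-emitter loop: I_B = (V_BB − V_BE)/(R_B + (β+1)R_E) = (0.96 − 0.7)/(27 + 81×0.39) = 0.00444 mA.
I_C = β·I_B = 80×0.00444 = 0.355 mA.
V_CE = V_CC − I_C·R_C − I_E·R_E = 6 − 0.355×1.5 − 0.359×0.39 = 5.33 V > V_CE(sat), so the active-region assumption holds.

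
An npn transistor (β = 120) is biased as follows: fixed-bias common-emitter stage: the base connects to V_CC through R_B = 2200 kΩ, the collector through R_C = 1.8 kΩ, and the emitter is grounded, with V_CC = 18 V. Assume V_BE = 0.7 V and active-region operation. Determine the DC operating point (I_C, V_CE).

I_C ≈ 0.94 mA, V_CE ≈ 16 V

Base loop: V_CC = I_B·R_B + V_BE, so I_B = (18 − 0.7)/2200 kΩ = 0.00786 mA.
In the active region I_C = β·I_B = 120 × 0.00786 = 0.944 mA.
Collector loop: V_CE = V_CC − I_C·R_C = 18 − 0.944×1.8 = 16.3 V.
Since V_CE = 16.3 V > V_CE(sat) ≈ 0.2 V, the transistor is in the active region as assumed.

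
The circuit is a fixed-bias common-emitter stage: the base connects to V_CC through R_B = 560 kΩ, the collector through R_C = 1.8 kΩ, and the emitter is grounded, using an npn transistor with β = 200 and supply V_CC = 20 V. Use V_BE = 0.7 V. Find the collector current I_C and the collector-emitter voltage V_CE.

Base loop: V_CC = I_B·R_B + V_BE, so I_B = (20 − 0.7)/560 kΩ = 0.0345 mA.
In the active region I_C = β·I_B = 200 × 0.0345 = 6.89 mA.
Collector loop: V_CE = V_CC − I_C·R_C = 20 − 6.89×1.8 = 7.59 V.
Since V_CE = 7.59 V > V_CE(sat) ≈ 0.2 V, the transistor is in the active region as assumed.

I_C ≈ 6.9 mA, V_CE ≈ 7.6 V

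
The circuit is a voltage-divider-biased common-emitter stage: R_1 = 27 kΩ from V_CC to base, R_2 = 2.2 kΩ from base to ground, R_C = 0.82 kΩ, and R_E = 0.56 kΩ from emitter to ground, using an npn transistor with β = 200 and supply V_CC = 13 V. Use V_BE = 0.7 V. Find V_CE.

Thevenize the base divider: V_Th = V_CC·R_2/(R_1+R_2) = 13×2.2/29.2 = 0.979 V, R_Th = R_1‖R_2 = 2.03 kΩ.
Base-emitter loop: V_Th = I_B·R_Th + V_BE + (β+1)I_B·R_E, so I_B = (0.979 − 0.7) / (2.03 + 201×0.56) = 0.00244 mA.
I_C = β·I_B = 200×0.00244 = 0.488 mA, and I_E = (β+1)I_B = 0.49 mA.
V_CE = V_CC − I_C·R_C − I_E·R_E = 13 − 0.488×0.82 − 0.49×0.56 = 12.3 V.
V_CE = 12.3 V > 0.2 V confirms active-region operation.

V_CE ≈ 12 V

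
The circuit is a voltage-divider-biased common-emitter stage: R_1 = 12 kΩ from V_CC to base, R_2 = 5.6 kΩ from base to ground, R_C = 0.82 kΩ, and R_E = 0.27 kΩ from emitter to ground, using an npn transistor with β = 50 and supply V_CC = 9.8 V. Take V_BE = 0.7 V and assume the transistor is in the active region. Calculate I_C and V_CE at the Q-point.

I_C ≈ 6.9 mA, V_CE ≈ 2.3 V

Thevenize the base divider: V_Th = V_CC·R_2/(R_1+R_2) = 9.8×5.6/17.6 = 3.12 V, R_Th = R_1‖R_2 = 3.82 kΩ.
Base-emitter loop: V_Th = I_B·R_Th + V_BE + (β+1)I_B·R_E, so I_B = (3.12 − 0.7) / (3.82 + 51×0.27) = 0.137 mA.
I_C = β·I_B = 50×0.137 = 6.87 mA, and I_E = (β+1)I_B = 7.01 mA.
V_CE = V_CC − I_C·R_C − I_E·R_E = 9.8 − 6.87×0.82 − 7.01×0.27 = 2.27 V.
V_CE = 2.27 V > 0.2 V confirms active-region operation.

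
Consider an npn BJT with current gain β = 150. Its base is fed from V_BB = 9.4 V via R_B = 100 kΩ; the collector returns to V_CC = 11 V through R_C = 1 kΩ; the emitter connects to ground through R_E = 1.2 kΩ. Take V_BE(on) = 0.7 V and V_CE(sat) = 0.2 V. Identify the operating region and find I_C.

active; I_C ≈ 4.6 mA

Assume active. Base-emitter loop: I_B = (V_BB − V_BE)/(R_B + (β+1)R_E) = (9.4 − 0.7)/(100 + 151×1.2) = 0.0309 mA.
I_C = β·I_B = 150×0.0309 = 4.64 mA.
V_CE = V_CC − I_C·R_C − I_E·R_E = 11 − 4.64×1 − 4.67×1.2 = 0.753 V > V_CE(sat), so the active-region assumption holds.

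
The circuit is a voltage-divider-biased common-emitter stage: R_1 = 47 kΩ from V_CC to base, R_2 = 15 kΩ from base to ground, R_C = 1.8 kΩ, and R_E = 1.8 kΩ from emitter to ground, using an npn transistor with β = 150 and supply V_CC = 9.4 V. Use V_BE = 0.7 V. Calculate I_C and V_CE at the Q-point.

Thevenize the base divider: V_Th = V_CC·R_2/(R_1+R_2) = 9.4×15/62 = 2.27 V, R_Th = R_1‖R_2 = 11.4 kΩ.
Base-emitter loop: V_Th = I_B·R_Th + V_BE + (β+1)I_B·R_E, so I_B = (2.27 − 0.7) / (11.4 + 151×1.8) = 0.00556 mA.
I_C = β·I_B = 150×0.00556 = 0.834 mA, and I_E = (β+1)I_B = 0.839 mA.
V_CE = V_CC − I_C·R_C − I_E·R_E = 9.4 − 0.834×1.8 − 0.839×1.8 = 6.39 V.
V_CE = 6.39 V > 0.2 V confirms active-region operation.

I_C ≈ 0.83 mA, V_CE ≈ 6.4 V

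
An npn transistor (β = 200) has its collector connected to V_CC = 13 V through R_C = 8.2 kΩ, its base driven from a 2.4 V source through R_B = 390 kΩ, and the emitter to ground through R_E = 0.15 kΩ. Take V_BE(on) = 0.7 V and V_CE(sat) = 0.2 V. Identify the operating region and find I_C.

Assume active. Base-emitter loop: I_B = (V_BB − V_BE)/(R_B + (β+1)R_E) = (2.4 − 0.7)/(390 + 201×0.15) = 0.00405 mA.
I_C = β·I_B = 200×0.00405 = 0.809 mA.
V_CE = V_CC − I_C·R_C − I_E·R_E = 13 − 0.809×8.2 − 0.813×0.15 = 6.24 V > V_CE(sat), so the active-region assumption holds.

active; I_C ≈ 0.81 mA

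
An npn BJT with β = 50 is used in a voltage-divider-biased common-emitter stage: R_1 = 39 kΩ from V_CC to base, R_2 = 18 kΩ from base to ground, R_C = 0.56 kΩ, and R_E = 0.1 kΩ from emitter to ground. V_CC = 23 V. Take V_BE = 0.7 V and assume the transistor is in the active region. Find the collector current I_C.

Thevenize the base divider: V_Th = V_CC·R_2/(R_1+R_2) = 23×18/57 = 7.26 V, R_Th = R_1‖R_2 = 12.3 kΩ.
Base-emitter loop: V_Th = I_B·R_Th + V_BE + (β+1)I_B·R_E, so I_B = (7.26 − 0.7) / (12.3 + 51×0.1) = 0.377 mA.
I_C = β·I_B = 50×0.377 = 18.8 mA, and I_E = (β+1)I_B = 19.2 mA.
V_CE = V_CC − I_C·R_C − I_E·R_E = 23 − 18.8×0.56 − 19.2×0.1 = 10.5 V.
V_CE = 10.5 V > 0.2 V confirms active-region operation.

I_C ≈ 19 mA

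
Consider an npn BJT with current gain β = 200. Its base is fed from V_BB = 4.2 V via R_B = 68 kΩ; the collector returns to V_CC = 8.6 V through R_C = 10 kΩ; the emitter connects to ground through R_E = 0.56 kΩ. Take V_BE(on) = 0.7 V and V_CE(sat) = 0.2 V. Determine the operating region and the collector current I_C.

saturation; I_C ≈ 0.79 mA

Assume active: I_B = (4.2 − 0.7)/(68 + 201×0.56) = 0.0194 mA, I_C = β·I_B = 3.88 mA.
Then V_CE = 8.6 − 3.88×10 − 3.9×0.56 = -32.4 V < 0.2 V — the active assumption fails.
Re-solve with V_CE = 0.2 V. KCL at the emitter: V_E/R_E = (V_BB−0.7−V_E)/R_B + (V_CC−0.2−V_E)/R_C, giving V_E = 0.469 V.
I_C = (V_CC − 0.2 − V_E)/R_C = (8.4 − 0.469)/10 = 0.793 mA.
Check: I_B = (3.5 − 0.469)/68 = 0.0446 mA, and β·I_B = 8.91 mA > I_C, confirming saturation.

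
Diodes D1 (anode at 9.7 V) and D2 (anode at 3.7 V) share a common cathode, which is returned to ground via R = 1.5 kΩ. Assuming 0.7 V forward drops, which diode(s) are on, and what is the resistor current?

Only D1 conducts; I_R ≈ 6 mA

Assume both conduct. Then node N would need to be at both 9.7−0.7 = 9 V and 3.7−0.7 = 3 V, which is impossible.
Assume only D1 conducts: V_N = 9.7 − 0.7 = 9 V, so I_R = 9/1.5 = 6 mA.
Check D2: its anode-to-cathode voltage is 3.7 − 9 = -5.3 V < 0.7 V, so it is off. The assumption is consistent.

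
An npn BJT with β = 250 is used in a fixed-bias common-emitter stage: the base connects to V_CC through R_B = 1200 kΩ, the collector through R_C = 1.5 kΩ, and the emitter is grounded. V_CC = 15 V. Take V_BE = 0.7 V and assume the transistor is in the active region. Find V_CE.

Base loop: V_CC = I_B·R_B + V_BE, so I_B = (15 − 0.7)/1200 kΩ = 0.0119 mA.
In the active region I_C = β·I_B = 250 × 0.0119 = 2.98 mA.
Collector loop: V_CE = V_CC − I_C·R_C = 15 − 2.98×1.5 = 10.5 V.
Since V_CE = 10.5 V > V_CE(sat) ≈ 0.2 V, the transistor is in the active region as assumed.

V_CE ≈ 11 V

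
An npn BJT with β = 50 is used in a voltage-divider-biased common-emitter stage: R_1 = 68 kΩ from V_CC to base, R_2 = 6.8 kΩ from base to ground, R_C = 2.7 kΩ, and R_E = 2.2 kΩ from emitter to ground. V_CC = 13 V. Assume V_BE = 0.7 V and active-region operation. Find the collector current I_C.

I_C ≈ 0.2 mA

Thevenize the base divider: V_Th = V_CC·R_2/(R_1+R_2) = 13×6.8/74.8 = 1.18 V, R_Th = R_1‖R_2 = 6.18 kΩ.
Base-emitter loop: V_Th = I_B·R_Th + V_BE + (β+1)I_B·R_E, so I_B = (1.18 − 0.7) / (6.18 + 51×2.2) = 0.00407 mA.
I_C = β·I_B = 50×0.00407 = 0.204 mA, and I_E = (β+1)I_B = 0.208 mA.
V_CE = V_CC − I_C·R_C − I_E·R_E = 13 − 0.204×2.7 − 0.208×2.2 = 12 V.
V_CE = 12 V > 0.2 V confirms active-region operation.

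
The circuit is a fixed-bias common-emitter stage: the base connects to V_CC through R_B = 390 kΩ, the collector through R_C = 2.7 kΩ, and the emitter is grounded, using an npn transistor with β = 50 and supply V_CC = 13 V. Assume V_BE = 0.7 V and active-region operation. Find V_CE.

Base loop: V_CC = I_B·R_B + V_BE, so I_B = (13 − 0.7)/390 kΩ = 0.0315 mA.
In the active region I_C = β·I_B = 50 × 0.0315 = 1.58 mA.
Collector loop: V_CE = V_CC − I_C·R_C = 13 − 1.58×2.7 = 8.74 V.
Since V_CE = 8.74 V > V_CE(sat) ≈ 0.2 V, the transistor is in the active region as assumed.

V_CE ≈ 8.7 V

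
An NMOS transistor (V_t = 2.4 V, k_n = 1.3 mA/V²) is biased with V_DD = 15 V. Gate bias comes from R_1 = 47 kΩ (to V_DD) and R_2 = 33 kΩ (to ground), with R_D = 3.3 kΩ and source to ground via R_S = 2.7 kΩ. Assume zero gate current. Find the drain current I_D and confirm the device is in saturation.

I_D ≈ 0.95 mA

V_G = V_DD·R_2/(R_1+R_2) = 15×33/80 = 6.19 V.
Assume saturation: I_D = (k_n/2)(V_GS − V_t)² with V_GS = V_G − I_D·R_S = 6.19 − 2.7·I_D.
Substituting gives 4.74·I_D² − 14.3·I_D + 9.32 = 0, with roots I_D = 0.954 or 2.06 mA.
The root I_D = 2.06 mA gives V_GS = 0.619 V ≤ V_t, so take I_D = 0.954 mA.
Then V_GS = 3.61 V and V_DS = V_DD − I_D(R_D+R_S) = 15 − 0.954×6 = 9.28 V.
Saturation requires V_DS ≥ V_GS − V_t = 1.21 V; 9.28 ≥ 1.21 ✓.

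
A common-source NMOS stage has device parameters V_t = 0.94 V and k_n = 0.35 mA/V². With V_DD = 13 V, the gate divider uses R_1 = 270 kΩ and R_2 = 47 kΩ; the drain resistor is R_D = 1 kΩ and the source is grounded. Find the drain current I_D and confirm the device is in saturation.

V_G = V_DD·R_2/(R_1+R_2) = 13×47/317 = 1.93 V. With the source grounded, V_GS = V_G = 1.93 V.
Assume saturation: I_D = (k_n/2)(V_GS − V_t)² = (0.35/2)×(1.93 − 0.94)² = 0.175×0.987² = 0.171 mA.
V_DS = V_DD − I_D·R_D = 13 − 0.171×1 = 12.8 V.
Saturation requires V_DS ≥ V_GS − V_t = 0.987 V; 12.8 ≥ 0.987 ✓.

I_D ≈ 0.17 mA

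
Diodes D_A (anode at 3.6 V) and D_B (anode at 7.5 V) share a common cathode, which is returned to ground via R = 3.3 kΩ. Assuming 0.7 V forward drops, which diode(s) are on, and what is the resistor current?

Assume both conduct. Then node N would need to be at both 3.6−0.7 = 2.9 V and 7.5−0.7 = 6.8 V, which is impossible.
Assume only D_B conducts: V_N = 7.5 − 0.7 = 6.8 V, so I_R = 6.8/3.3 = 2.06 mA.
Check D_A: its anode-to-cathode voltage is 3.6 − 6.8 = -3.2 V < 0.7 V, so it is off. The assumption is consistent.

Only D_B conducts; I_R ≈ 2.1 mA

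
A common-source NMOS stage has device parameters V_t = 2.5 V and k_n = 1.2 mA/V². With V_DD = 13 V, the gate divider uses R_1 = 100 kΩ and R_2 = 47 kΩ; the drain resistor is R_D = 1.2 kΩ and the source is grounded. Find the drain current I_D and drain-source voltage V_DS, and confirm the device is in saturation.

V_G = V_DD·R_2/(R_1+R_2) = 13×47/147 = 4.16 V. With the source grounded, V_GS = V_G = 4.16 V.
Assume saturation: I_D = (k_n/2)(V_GS − V_t)² = (1.2/2)×(4.16 − 2.5)² = 0.6×1.66² = 1.65 mA.
V_DS = V_DD − I_D·R_D = 13 − 1.65×1.2 = 11 V.
Saturation requires V_DS ≥ V_GS − V_t = 1.66 V; 11 ≥ 1.66 ✓.

I_D ≈ 1.6 mA, V_DS ≈ 11 V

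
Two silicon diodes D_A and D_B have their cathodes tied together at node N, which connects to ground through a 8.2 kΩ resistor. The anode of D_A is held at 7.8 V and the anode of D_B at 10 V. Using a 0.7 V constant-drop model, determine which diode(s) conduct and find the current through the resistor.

Only D_B conducts; I_R ≈ 1.1 mA

Assume both conduct. Then node N would need to be at both 7.8−0.7 = 7.1 V and 10−0.7 = 9.3 V, which is impossible.
Assume only D_B conducts: V_N = 10 − 0.7 = 9.3 V, so I_R = 9.3/8.2 = 1.13 mA.
Check D_A: its anode-to-cathode voltage is 7.8 − 9.3 = -1.5 V < 0.7 V, so it is off. The assumption is consistent.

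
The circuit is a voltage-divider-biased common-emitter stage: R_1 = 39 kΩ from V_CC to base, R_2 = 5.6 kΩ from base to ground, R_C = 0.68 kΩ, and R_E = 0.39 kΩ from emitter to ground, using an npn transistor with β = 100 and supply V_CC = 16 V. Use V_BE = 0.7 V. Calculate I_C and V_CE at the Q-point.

I_C ≈ 3 mA, V_CE ≈ 13 V

Thevenize the base divider: V_Th = V_CC·R_2/(R_1+R_2) = 16×5.6/44.6 = 2.01 V, R_Th = R_1‖R_2 = 4.9 kΩ.
Base-emitter loop: V_Th = I_B·R_Th + V_BE + (β+1)I_B·R_E, so I_B = (2.01 − 0.7) / (4.9 + 101×0.39) = 0.0296 mA.
I_C = β·I_B = 100×0.0296 = 2.96 mA, and I_E = (β+1)I_B = 2.99 mA.
V_CE = V_CC − I_C·R_C − I_E·R_E = 16 − 2.96×0.68 − 2.99×0.39 = 12.8 V.
V_CE = 12.8 V > 0.2 V confirms active-region operation.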